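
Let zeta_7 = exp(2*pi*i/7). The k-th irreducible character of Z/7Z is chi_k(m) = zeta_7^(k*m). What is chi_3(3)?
chi_3(3) = zeta_7^9 = exp(4*I*pi/7)

Derivation: chi_3(3) = zeta_7^(3*3) = zeta_7^9. Since zeta_7^7 = 1, this equals zeta_7^2 = exp(2*pi*i*2/7) = exp(4*I*pi/7).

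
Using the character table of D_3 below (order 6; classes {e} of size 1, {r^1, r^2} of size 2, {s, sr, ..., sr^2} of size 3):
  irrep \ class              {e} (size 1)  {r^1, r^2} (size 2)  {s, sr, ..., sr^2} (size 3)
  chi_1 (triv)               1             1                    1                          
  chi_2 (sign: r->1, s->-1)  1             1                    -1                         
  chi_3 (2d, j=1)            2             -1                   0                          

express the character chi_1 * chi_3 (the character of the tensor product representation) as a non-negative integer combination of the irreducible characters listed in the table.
chi_1 tensor chi_3 = chi_3 (all other irreducibles have multiplicity 0).

Details: The character of a tensor product is the pointwise product (chi_1 * chi_3)(C) = chi_1(C) * chi_3(C):
  {e}: (1)*(2), {r^1, r^2}: (1)*(-1), {s, sr, ..., sr^2}: (1)*(0)
so (chi_1 * chi_3) takes values
  {e} -> 2, {r^1, r^2} -> -1, {s, sr, ..., sr^2} -> 0.
Now take the inner product of this character with each irreducible chi from the table, <chi_1*chi_3, chi> = (1/6) sum_C |C| (chi_1*chi_3)(C) conj(chi(C)):
  <chi_1*chi_3, chi_1> = (1/6)[1*(2)*conj(1) + 2*(-1)*conj(1) + 3*(0)*conj(1)]
      = (1/6)[(2) + (-2) + (0)] = 0/6 = 0
  <chi_1*chi_3, chi_2> = (1/6)[1*(2)*conj(1) + 2*(-1)*conj(1) + 3*(0)*conj(-1)]
      = (1/6)[(2) + (-2) + (0)] = 0/6 = 0
  <chi_1*chi_3, chi_3> = (1/6)[1*(2)*conj(2) + 2*(-1)*conj(-1) + 3*(0)*conj(0)]
      = (1/6)[(4) + (2) + (0)] = 6/6 = 1
Hence the multiplicities are chi_3: 1. Dimension check: dim(chi_1)*dim(chi_3) = 1*2 = 2 and sum (mult * dim) = 1*2 = 2.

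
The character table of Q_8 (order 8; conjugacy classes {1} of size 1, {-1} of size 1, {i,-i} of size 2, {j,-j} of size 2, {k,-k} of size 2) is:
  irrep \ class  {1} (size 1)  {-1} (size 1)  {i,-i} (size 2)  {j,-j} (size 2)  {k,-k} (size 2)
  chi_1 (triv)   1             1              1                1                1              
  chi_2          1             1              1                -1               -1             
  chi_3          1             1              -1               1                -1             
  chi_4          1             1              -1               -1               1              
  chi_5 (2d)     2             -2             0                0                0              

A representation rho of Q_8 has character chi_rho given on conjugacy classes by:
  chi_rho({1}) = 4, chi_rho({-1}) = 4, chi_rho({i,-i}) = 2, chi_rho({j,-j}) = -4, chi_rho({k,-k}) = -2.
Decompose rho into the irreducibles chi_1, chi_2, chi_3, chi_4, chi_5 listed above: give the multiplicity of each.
Multiplicities: chi_1: 0, chi_2: 3, chi_3: 0, chi_4: 1, chi_5: 0.

Explanation: Use <chi_rho, chi> = (1/|G|) sum_C |C| * chi_rho(C) * conj(chi(C)) with |G| = 8 for each irreducible chi in the table:
  <chi_rho, chi_1> = (1/8)[1*(4)*conj(1) + 1*(4)*conj(1) + 2*(2)*conj(1) + 2*(-4)*conj(1) + 2*(-2)*conj(1)]
      = (1/8)[(4) + (4) + (4) + (-8) + (-4)] = 0/8 = 0
  <chi_rho, chi_2> = (1/8)[1*(4)*conj(1) + 1*(4)*conj(1) + 2*(2)*conj(1) + 2*(-4)*conj(-1) + 2*(-2)*conj(-1)]
      = (1/8)[(4) + (4) + (4) + (8) + (4)] = 24/8 = 3
  <chi_rho, chi_3> = (1/8)[1*(4)*conj(1) + 1*(4)*conj(1) + 2*(2)*conj(-1) + 2*(-4)*conj(1) + 2*(-2)*conj(-1)]
      = (1/8)[(4) + (4) + (-4) + (-8) + (4)] = 0/8 = 0
  <chi_rho, chi_4> = (1/8)[1*(4)*conj(1) + 1*(4)*conj(1) + 2*(2)*conj(-1) + 2*(-4)*conj(-1) + 2*(-2)*conj(1)]
      = (1/8)[(4) + (4) + (-4) + (8) + (-4)] = 8/8 = 1
  <chi_rho, chi_5> = (1/8)[1*(4)*conj(2) + 1*(4)*conj(-2) + 2*(2)*conj(0) + 2*(-4)*conj(0) + 2*(-2)*conj(0)]
      = (1/8)[(8) + (-8) + (0) + (0) + (0)] = 0/8 = 0
Dimension check: dim(rho) = sum (mult * dim) = 0*1 + 3*1 + 0*1 + 1*1 + 0*2 = 4 = chi_rho(e) = 4.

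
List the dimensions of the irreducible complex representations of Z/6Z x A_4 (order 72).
Dimensions: 1, 1, 1, 1, 1, 1, 1, 1, 1, 1, 1, 1, 1, 1, 1, 1, 1, 1, 3, 3, 3, 3, 3, 3

Explanation: There are 24 irreducibles (= number of conjugacy classes). Their dimensions d_i satisfy sum d_i^2 = |G| = 72: 1 + 1 + 1 + 1 + 1 + 1 + 1 + 1 + 1 + 1 + 1 + 1 + 1 + 1 + 1 + 1 + 1 + 1 + 9 + 9 + 9 + 9 + 9 + 9 = 72. (For the product with Z/6Z: each of the 6 1-dim characters of Z/6Z tensors with each irrep of A_4, giving 6 copies of each A_4-dimension.)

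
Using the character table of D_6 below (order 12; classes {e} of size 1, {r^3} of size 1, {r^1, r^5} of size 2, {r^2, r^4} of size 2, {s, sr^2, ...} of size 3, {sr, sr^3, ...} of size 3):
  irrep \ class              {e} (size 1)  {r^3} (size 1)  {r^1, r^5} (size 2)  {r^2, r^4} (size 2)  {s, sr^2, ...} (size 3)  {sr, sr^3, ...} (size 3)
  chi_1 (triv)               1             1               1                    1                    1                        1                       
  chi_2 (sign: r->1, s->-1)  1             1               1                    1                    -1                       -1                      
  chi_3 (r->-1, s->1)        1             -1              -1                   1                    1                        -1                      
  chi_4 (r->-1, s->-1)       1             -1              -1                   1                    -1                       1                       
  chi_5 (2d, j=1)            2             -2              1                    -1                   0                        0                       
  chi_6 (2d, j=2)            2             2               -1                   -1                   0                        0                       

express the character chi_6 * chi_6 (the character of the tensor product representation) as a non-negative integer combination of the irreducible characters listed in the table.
chi_6 tensor chi_6 = chi_1 + chi_2 + chi_6 (all other irreducibles have multiplicity 0).

Solution. The character of a tensor product is the pointwise product (chi_6 * chi_6)(C) = chi_6(C) * chi_6(C):
  {e}: (2)*(2), {r^3}: (2)*(2), {r^1, r^5}: (-1)*(-1), {r^2, r^4}: (-1)*(-1), {s, sr^2, ...}: (0)*(0), {sr, sr^3, ...}: (0)*(0)
so (chi_6 * chi_6) takes values
  {e} -> 4, {r^3} -> 4, {r^1, r^5} -> 1, {r^2, r^4} -> 1, {s, sr^2, ...} -> 0, {sr, sr^3, ...} -> 0.
Now take the inner product of this character with each irreducible chi from the table, <chi_6*chi_6, chi> = (1/12) sum_C |C| (chi_6*chi_6)(C) conj(chi(C)):
  <chi_6*chi_6, chi_1> = (1/12)[1*(4)*conj(1) + 1*(4)*conj(1) + 2*(1)*conj(1) + 2*(1)*conj(1) + 3*(0)*conj(1) + 3*(0)*conj(1)]
      = (1/12)[(4) + (4) + (2) + (2) + (0) + (0)] = 12/12 = 1
  <chi_6*chi_6, chi_2> = (1/12)[1*(4)*conj(1) + 1*(4)*conj(1) + 2*(1)*conj(1) + 2*(1)*conj(1) + 3*(0)*conj(-1) + 3*(0)*conj(-1)]
      = (1/12)[(4) + (4) + (2) + (2) + (0) + (0)] = 12/12 = 1
  <chi_6*chi_6, chi_3> = (1/12)[1*(4)*conj(1) + 1*(4)*conj(-1) + 2*(1)*conj(-1) + 2*(1)*conj(1) + 3*(0)*conj(1) + 3*(0)*conj(-1)]
      = (1/12)[(4) + (-4) + (-2) + (2) + (0) + (0)] = 0/12 = 0
  <chi_6*chi_6, chi_4> = (1/12)[1*(4)*conj(1) + 1*(4)*conj(-1) + 2*(1)*conj(-1) + 2*(1)*conj(1) + 3*(0)*conj(-1) + 3*(0)*conj(1)]
      = (1/12)[(4) + (-4) + (-2) + (2) + (0) + (0)] = 0/12 = 0
  <chi_6*chi_6, chi_5> = (1/12)[1*(4)*conj(2) + 1*(4)*conj(-2) + 2*(1)*conj(1) + 2*(1)*conj(-1) + 3*(0)*conj(0) + 3*(0)*conj(0)]
      = (1/12)[(8) + (-8) + (2) + (-2) + (0) + (0)] = 0/12 = 0
  <chi_6*chi_6, chi_6> = (1/12)[1*(4)*conj(2) + 1*(4)*conj(2) + 2*(1)*conj(-1) + 2*(1)*conj(-1) + 3*(0)*conj(0) + 3*(0)*conj(0)]
      = (1/12)[(8) + (8) + (-2) + (-2) + (0) + (0)] = 12/12 = 1
Hence the multiplicities are chi_1: 1, chi_2: 1, chi_6: 1. Dimension check: dim(chi_6)*dim(chi_6) = 2*2 = 4 and sum (mult * dim) = 1*1 + 1*1 + 1*2 = 4.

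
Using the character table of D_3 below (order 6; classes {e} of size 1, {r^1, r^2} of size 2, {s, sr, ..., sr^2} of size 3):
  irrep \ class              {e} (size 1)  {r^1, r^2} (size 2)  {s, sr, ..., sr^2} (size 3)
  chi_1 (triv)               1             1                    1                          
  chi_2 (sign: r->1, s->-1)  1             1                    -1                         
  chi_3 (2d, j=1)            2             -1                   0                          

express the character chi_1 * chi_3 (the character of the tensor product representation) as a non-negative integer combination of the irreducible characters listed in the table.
chi_1 tensor chi_3 = chi_3 (all other irreducibles have multiplicity 0).

Argument: The character of a tensor product is the pointwise product (chi_1 * chi_3)(C) = chi_1(C) * chi_3(C):
  {e}: (1)*(2), {r^1, r^2}: (1)*(-1), {s, sr, ..., sr^2}: (1)*(0)
so (chi_1 * chi_3) takes values
  {e} -> 2, {r^1, r^2} -> -1, {s, sr, ..., sr^2} -> 0.
Now take the inner product of this character with each irreducible chi from the table, <chi_1*chi_3, chi> = (1/6) sum_C |C| (chi_1*chi_3)(C) conj(chi(C)):
  <chi_1*chi_3, chi_1> = (1/6)[1*(2)*conj(1) + 2*(-1)*conj(1) + 3*(0)*conj(1)]
      = (1/6)[(2) + (-2) + (0)] = 0/6 = 0
  <chi_1*chi_3, chi_2> = (1/6)[1*(2)*conj(1) + 2*(-1)*conj(1) + 3*(0)*conj(-1)]
      = (1/6)[(2) + (-2) + (0)] = 0/6 = 0
  <chi_1*chi_3, chi_3> = (1/6)[1*(2)*conj(2) + 2*(-1)*conj(-1) + 3*(0)*conj(0)]
      = (1/6)[(4) + (2) + (0)] = 6/6 = 1
Hence the multiplicities are chi_3: 1. Dimension check: dim(chi_1)*dim(chi_3) = 1*2 = 2 and sum (mult * dim) = 1*2 = 2.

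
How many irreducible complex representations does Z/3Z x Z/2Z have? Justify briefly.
6

The number of irreducible complex representations of a finite group equals its number of conjugacy classes. Z/3Z x Z/2Z is abelian of order 6, so every element is its own conjugacy class: 6 classes, so Z/3Z x Z/2Z (order 6) has exactly 6 irreducible complex representations.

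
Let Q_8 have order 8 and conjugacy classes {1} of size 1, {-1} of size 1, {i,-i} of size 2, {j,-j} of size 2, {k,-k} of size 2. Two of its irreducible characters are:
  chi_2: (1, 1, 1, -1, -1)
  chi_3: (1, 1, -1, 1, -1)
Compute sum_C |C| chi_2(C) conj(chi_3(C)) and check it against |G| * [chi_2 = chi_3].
Sum = 0; so <chi_2, chi_3> = 0 (distinct irreducibles are orthogonal).

Argument: Compute term by term over conjugacy classes (|C| * chi_2(C) * conj(chi_3(C))):
  1*(1)*conj(1) + 1*(1)*conj(1) + 2*(1)*conj(-1) + 2*(-1)*conj(1) + 2*(-1)*conj(-1)
  = (1) + (1) + (-2) + (-2) + (2)
  = 0.
Dividing by |G| = 8 gives 0/8 = 0, matching the row-orthogonality relation <chi_2, chi_3> = [chi_2 = chi_3].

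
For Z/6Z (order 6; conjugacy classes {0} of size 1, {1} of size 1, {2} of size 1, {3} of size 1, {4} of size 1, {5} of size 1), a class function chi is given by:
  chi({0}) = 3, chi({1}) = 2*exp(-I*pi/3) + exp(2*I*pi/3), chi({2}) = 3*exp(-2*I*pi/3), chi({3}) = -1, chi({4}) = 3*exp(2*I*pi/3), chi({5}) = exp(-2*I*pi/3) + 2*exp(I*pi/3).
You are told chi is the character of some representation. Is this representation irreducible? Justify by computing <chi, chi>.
Not irreducible (reducible): <chi, chi> = 5 > 1.

Justification: <chi, chi> = (1/|G|) sum_C |C| * |chi(C)|^2 = (1/6)[1*|3|^2 + 1*|2*exp(-I*pi/3) + exp(2*I*pi/3)|^2 + 1*|3*exp(-2*I*pi/3)|^2 + 1*|-1|^2 + 1*|3*exp(2*I*pi/3)|^2 + 1*|exp(-2*I*pi/3) + 2*exp(I*pi/3)|^2]
  = (1/6)[(9) + (1) + (9) + (1) + (9) + (1)] = 30/6 = 5.
(Exp terms are combined using exp(i*s)*conj(exp(i*t)) = exp(i*(s-t)), and sums of them are collapsed using the identity that for every m > 1 the m distinct m-th roots of unity sum to 0, e.g. 1 + exp(2*I*pi/3) + exp(-2*I*pi/3) = 0.)
A character is irreducible iff <chi, chi> = 1, so this representation is reducible.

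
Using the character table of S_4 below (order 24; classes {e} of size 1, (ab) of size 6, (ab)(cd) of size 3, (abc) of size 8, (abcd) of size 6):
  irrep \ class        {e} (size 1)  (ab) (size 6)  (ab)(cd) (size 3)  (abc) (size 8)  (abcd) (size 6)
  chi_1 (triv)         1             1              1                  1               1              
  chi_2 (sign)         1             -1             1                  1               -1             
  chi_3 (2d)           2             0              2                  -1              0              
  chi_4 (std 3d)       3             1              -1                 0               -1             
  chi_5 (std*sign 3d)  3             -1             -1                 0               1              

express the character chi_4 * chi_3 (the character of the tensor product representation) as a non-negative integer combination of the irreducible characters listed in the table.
chi_4 tensor chi_3 = chi_4 + chi_5 (all other irreducibles have multiplicity 0).

Why: The character of a tensor product is the pointwise product (chi_4 * chi_3)(C) = chi_4(C) * chi_3(C):
  {e}: (3)*(2), (ab): (1)*(0), (ab)(cd): (-1)*(2), (abc): (0)*(-1), (abcd): (-1)*(0)
so (chi_4 * chi_3) takes values
  {e} -> 6, (ab) -> 0, (ab)(cd) -> -2, (abc) -> 0, (abcd) -> 0.
Now take the inner product of this character with each irreducible chi from the table, <chi_4*chi_3, chi> = (1/24) sum_C |C| (chi_4*chi_3)(C) conj(chi(C)):
  <chi_4*chi_3, chi_1> = (1/24)[1*(6)*conj(1) + 6*(0)*conj(1) + 3*(-2)*conj(1) + 8*(0)*conj(1) + 6*(0)*conj(1)]
      = (1/24)[(6) + (0) + (-6) + (0) + (0)] = 0/24 = 0
  <chi_4*chi_3, chi_2> = (1/24)[1*(6)*conj(1) + 6*(0)*conj(-1) + 3*(-2)*conj(1) + 8*(0)*conj(1) + 6*(0)*conj(-1)]
      = (1/24)[(6) + (0) + (-6) + (0) + (0)] = 0/24 = 0
  <chi_4*chi_3, chi_3> = (1/24)[1*(6)*conj(2) + 6*(0)*conj(0) + 3*(-2)*conj(2) + 8*(0)*conj(-1) + 6*(0)*conj(0)]
      = (1/24)[(12) + (0) + (-12) + (0) + (0)] = 0/24 = 0
  <chi_4*chi_3, chi_4> = (1/24)[1*(6)*conj(3) + 6*(0)*conj(1) + 3*(-2)*conj(-1) + 8*(0)*conj(0) + 6*(0)*conj(-1)]
      = (1/24)[(18) + (0) + (6) + (0) + (0)] = 24/24 = 1
  <chi_4*chi_3, chi_5> = (1/24)[1*(6)*conj(3) + 6*(0)*conj(-1) + 3*(-2)*conj(-1) + 8*(0)*conj(0) + 6*(0)*conj(1)]
      = (1/24)[(18) + (0) + (6) + (0) + (0)] = 24/24 = 1
Hence the multiplicities are chi_4: 1, chi_5: 1. Dimension check: dim(chi_4)*dim(chi_3) = 3*2 = 6 and sum (mult * dim) = 1*3 + 1*3 = 6.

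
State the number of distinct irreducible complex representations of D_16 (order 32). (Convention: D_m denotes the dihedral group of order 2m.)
11

The number of irreducible complex representations of a finite group equals its number of conjugacy classes. D_16 has 11 conjugacy classes (n/2 + 3 for n even), so D_16 (order 32) has exactly 11 irreducible complex representations.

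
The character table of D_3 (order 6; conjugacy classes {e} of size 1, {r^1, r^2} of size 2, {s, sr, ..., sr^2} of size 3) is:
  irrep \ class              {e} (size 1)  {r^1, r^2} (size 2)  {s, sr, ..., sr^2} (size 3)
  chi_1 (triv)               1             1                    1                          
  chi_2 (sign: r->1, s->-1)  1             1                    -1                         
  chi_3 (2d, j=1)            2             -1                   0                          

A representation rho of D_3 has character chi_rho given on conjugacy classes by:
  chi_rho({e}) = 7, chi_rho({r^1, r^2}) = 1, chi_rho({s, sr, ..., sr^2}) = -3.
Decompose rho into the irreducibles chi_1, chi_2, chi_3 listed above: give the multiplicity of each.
Multiplicities: chi_1: 0, chi_2: 3, chi_3: 2.

Working: Use <chi_rho, chi> = (1/|G|) sum_C |C| * chi_rho(C) * conj(chi(C)) with |G| = 6 for each irreducible chi in the table:
  <chi_rho, chi_1> = (1/6)[1*(7)*conj(1) + 2*(1)*conj(1) + 3*(-3)*conj(1)]
      = (1/6)[(7) + (2) + (-9)] = 0/6 = 0
  <chi_rho, chi_2> = (1/6)[1*(7)*conj(1) + 2*(1)*conj(1) + 3*(-3)*conj(-1)]
      = (1/6)[(7) + (2) + (9)] = 18/6 = 3
  <chi_rho, chi_3> = (1/6)[1*(7)*conj(2) + 2*(1)*conj(-1) + 3*(-3)*conj(0)]
      = (1/6)[(14) + (-2) + (0)] = 12/6 = 2
Dimension check: dim(rho) = sum (mult * dim) = 0*1 + 3*1 + 2*2 = 7 = chi_rho(e) = 7.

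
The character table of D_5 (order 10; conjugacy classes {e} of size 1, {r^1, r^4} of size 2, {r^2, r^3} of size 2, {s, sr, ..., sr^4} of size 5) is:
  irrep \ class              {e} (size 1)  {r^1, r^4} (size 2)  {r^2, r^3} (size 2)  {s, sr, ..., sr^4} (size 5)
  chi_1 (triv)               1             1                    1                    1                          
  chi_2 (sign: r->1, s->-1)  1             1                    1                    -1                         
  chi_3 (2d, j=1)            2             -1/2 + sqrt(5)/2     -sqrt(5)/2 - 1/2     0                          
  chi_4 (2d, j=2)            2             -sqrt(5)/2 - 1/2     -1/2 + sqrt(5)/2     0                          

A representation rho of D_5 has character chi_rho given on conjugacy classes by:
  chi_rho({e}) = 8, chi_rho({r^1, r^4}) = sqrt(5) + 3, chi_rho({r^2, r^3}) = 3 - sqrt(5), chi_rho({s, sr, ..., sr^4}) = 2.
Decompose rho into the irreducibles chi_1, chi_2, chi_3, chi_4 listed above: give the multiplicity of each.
Multiplicities: chi_1: 3, chi_2: 1, chi_3: 2, chi_4: 0.

Details: Use <chi_rho, chi> = (1/|G|) sum_C |C| * chi_rho(C) * conj(chi(C)) with |G| = 10 for each irreducible chi in the table:
  <chi_rho, chi_1> = (1/10)[1*(8)*conj(1) + 2*(sqrt(5) + 3)*conj(1) + 2*(3 - sqrt(5))*conj(1) + 5*(2)*conj(1)]
      = (1/10)[(8) + (2*sqrt(5) + 6) + (6 - 2*sqrt(5)) + (10)] = 30/10 = 3
  <chi_rho, chi_2> = (1/10)[1*(8)*conj(1) + 2*(sqrt(5) + 3)*conj(1) + 2*(3 - sqrt(5))*conj(1) + 5*(2)*conj(-1)]
      = (1/10)[(8) + (2*sqrt(5) + 6) + (6 - 2*sqrt(5)) + (-10)] = 10/10 = 1
  <chi_rho, chi_3> = (1/10)[1*(8)*conj(2) + 2*(sqrt(5) + 3)*conj(-1/2 + sqrt(5)/2) + 2*(3 - sqrt(5))*conj(-sqrt(5)/2 - 1/2) + 5*(2)*conj(0)]
      = (1/10)[(16) + (2 + 2*sqrt(5)) + (2 - 2*sqrt(5)) + (0)] = 20/10 = 2
  <chi_rho, chi_4> = (1/10)[1*(8)*conj(2) + 2*(sqrt(5) + 3)*conj(-sqrt(5)/2 - 1/2) + 2*(3 - sqrt(5))*conj(-1/2 + sqrt(5)/2) + 5*(2)*conj(0)]
      = (1/10)[(16) + (-4*sqrt(5) - 8) + (-8 + 4*sqrt(5)) + (0)] = 0/10 = 0
Dimension check: dim(rho) = sum (mult * dim) = 3*1 + 1*1 + 2*2 + 0*2 = 8 = chi_rho(e) = 8.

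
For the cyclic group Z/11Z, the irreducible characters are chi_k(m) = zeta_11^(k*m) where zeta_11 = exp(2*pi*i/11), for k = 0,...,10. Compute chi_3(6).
chi_3(6) = zeta_11^18 = exp(-8*I*pi/11)

Why: chi_3(6) = zeta_11^(3*6) = zeta_11^18. Since zeta_11^11 = 1, this equals zeta_11^7 = exp(2*pi*i*7/11) = exp(-8*I*pi/11).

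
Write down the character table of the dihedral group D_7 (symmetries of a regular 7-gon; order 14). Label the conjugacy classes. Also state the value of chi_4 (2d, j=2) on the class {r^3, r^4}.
Conjugacy classes: {e} of size 1, {r^1, r^6} of size 2, {r^2, r^5} of size 2, {r^3, r^4} of size 2, {s, sr, ..., sr^6} of size 7.
Character table:
  irrep \ class              {e} (size 1)  {r^1, r^6} (size 2)  {r^2, r^5} (size 2)  {r^3, r^4} (size 2)  {s, sr, ..., sr^6} (size 7)
  chi_1 (triv)               1             1                    1                    1                    1                          
  chi_2 (sign: r->1, s->-1)  1             1                    1                    1                    -1                         
  chi_3 (2d, j=1)            2             2*cos(2*pi/7)        -2*cos(3*pi/7)       -2*cos(pi/7)         0                          
  chi_4 (2d, j=2)            2             -2*cos(3*pi/7)       -2*cos(pi/7)         2*cos(2*pi/7)        0                          
  chi_5 (2d, j=3)            2             -2*cos(pi/7)         2*cos(2*pi/7)        -2*cos(3*pi/7)       0                          

Spot check: chi_4 (2d, j=2) on {r^3, r^4} = 2*cos(2*pi/7).

Why: D_7 has order 2*7 = 14 with 5 conjugacy classes, hence 5 irreducibles. Sum of squared dims 1 + 1 + 4 + 4 + 4 = 14 = |G|. Linear characters come from the abelianisation; the 2-dimensional irreps have character r^k -> 2*cos(2*pi*j*k/7), reflections -> 0.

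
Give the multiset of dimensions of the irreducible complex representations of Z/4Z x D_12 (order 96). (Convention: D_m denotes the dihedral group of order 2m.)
Dimensions: 1, 1, 1, 1, 1, 1, 1, 1, 1, 1, 1, 1, 1, 1, 1, 1, 2, 2, 2, 2, 2, 2, 2, 2, 2, 2, 2, 2, 2, 2, 2, 2, 2, 2, 2, 2

Details: There are 36 irreducibles (= number of conjugacy classes). Their dimensions d_i satisfy sum d_i^2 = |G| = 96: 1 + 1 + 1 + 1 + 1 + 1 + 1 + 1 + 1 + 1 + 1 + 1 + 1 + 1 + 1 + 1 + 4 + 4 + 4 + 4 + 4 + 4 + 4 + 4 + 4 + 4 + 4 + 4 + 4 + 4 + 4 + 4 + 4 + 4 + 4 + 4 = 96. (For the product with Z/4Z: each of the 4 1-dim characters of Z/4Z tensors with each irrep of D_12, giving 4 copies of each D_12-dimension.)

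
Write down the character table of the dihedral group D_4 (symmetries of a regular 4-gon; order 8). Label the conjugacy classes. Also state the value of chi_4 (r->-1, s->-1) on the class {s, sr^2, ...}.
Conjugacy classes: {e} of size 1, {r^2} of size 1, {r^1, r^3} of size 2, {s, sr^2, ...} of size 2, {sr, sr^3, ...} of size 2.
Character table:
  irrep \ class              {e} (size 1)  {r^2} (size 1)  {r^1, r^3} (size 2)  {s, sr^2, ...} (size 2)  {sr, sr^3, ...} (size 2)
  chi_1 (triv)               1             1               1                    1                        1                       
  chi_2 (sign: r->1, s->-1)  1             1               1                    -1                       -1                      
  chi_3 (r->-1, s->1)        1             1               -1                   1                        -1                      
  chi_4 (r->-1, s->-1)       1             1               -1                   -1                       1                       
  chi_5 (2d, j=1)            2             -2              0                    0                        0                       

Spot check: chi_4 (r->-1, s->-1) on {s, sr^2, ...} = -1.

Derivation: D_4 has order 2*4 = 8 with 5 conjugacy classes, hence 5 irreducibles. Sum of squared dims 1 + 1 + 1 + 1 + 4 = 8 = |G|. Linear characters come from the abelianisation; the 2-dimensional irreps have character r^k -> 2*cos(2*pi*j*k/4), reflections -> 0.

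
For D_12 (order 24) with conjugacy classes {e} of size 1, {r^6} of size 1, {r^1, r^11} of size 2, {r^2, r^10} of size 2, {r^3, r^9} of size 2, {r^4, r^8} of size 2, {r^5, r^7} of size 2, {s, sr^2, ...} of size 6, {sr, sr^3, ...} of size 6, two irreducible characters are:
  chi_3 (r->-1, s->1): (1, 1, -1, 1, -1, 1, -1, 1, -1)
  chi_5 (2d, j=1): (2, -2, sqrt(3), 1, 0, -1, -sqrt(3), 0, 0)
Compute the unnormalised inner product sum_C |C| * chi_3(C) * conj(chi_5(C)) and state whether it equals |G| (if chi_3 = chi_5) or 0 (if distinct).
Sum = 0; so <chi_3, chi_5> = 0 (distinct irreducibles are orthogonal).

Justification: Compute term by term over conjugacy classes (|C| * chi_3(C) * conj(chi_5(C))):
  1*(1)*conj(2) + 1*(1)*conj(-2) + 2*(-1)*conj(sqrt(3)) + 2*(1)*conj(1) + 2*(-1)*conj(0) + 2*(1)*conj(-1) + 2*(-1)*conj(-sqrt(3)) + 6*(1)*conj(0) + 6*(-1)*conj(0)
  = (2) + (-2) + (-2*sqrt(3)) + (2) + (0) + (-2) + (2*sqrt(3)) + (0) + (0)
  = 0.
Dividing by |G| = 24 gives 0/24 = 0, matching the row-orthogonality relation <chi_3, chi_5> = [chi_3 = chi_5].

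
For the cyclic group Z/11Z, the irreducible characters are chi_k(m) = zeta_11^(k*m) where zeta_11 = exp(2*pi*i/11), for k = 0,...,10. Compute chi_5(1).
chi_5(1) = zeta_11^5 = exp(10*I*pi/11)

Reasoning: chi_5(1) = zeta_11^(5*1) = zeta_11^5. Since zeta_11^11 = 1, this equals zeta_11^5 = exp(2*pi*i*5/11) = exp(10*I*pi/11).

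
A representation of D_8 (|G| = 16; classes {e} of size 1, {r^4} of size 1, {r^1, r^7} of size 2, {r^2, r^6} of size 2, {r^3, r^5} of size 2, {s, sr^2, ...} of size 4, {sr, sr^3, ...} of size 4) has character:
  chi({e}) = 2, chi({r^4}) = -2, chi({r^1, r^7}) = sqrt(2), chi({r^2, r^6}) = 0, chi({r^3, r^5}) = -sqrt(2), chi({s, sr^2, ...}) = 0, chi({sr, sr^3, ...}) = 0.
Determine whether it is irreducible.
Irreducible: <chi, chi> = 1.

Solution. <chi, chi> = (1/|G|) sum_C |C| * |chi(C)|^2 = (1/16)[1*|2|^2 + 1*|-2|^2 + 2*|sqrt(2)|^2 + 2*|0|^2 + 2*|-sqrt(2)|^2 + 4*|0|^2 + 4*|0|^2]
  = (1/16)[(4) + (4) + (4) + (0) + (4) + (0) + (0)] = 16/16 = 1.
A character is irreducible iff <chi, chi> = 1, so this representation is irreducible.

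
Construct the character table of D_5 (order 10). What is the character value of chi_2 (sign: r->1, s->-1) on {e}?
Conjugacy classes: {e} of size 1, {r^1, r^4} of size 2, {r^2, r^3} of size 2, {s, sr, ..., sr^4} of size 5.
Character table:
  irrep \ class              {e} (size 1)  {r^1, r^4} (size 2)  {r^2, r^3} (size 2)  {s, sr, ..., sr^4} (size 5)
  chi_1 (triv)               1             1                    1                    1                          
  chi_2 (sign: r->1, s->-1)  1             1                    1                    -1                         
  chi_3 (2d, j=1)            2             -1/2 + sqrt(5)/2     -sqrt(5)/2 - 1/2     0                          
  chi_4 (2d, j=2)            2             -sqrt(5)/2 - 1/2     -1/2 + sqrt(5)/2     0                          

Spot check: chi_2 (sign: r->1, s->-1) on {e} = 1.

Reasoning: D_5 has order 2*5 = 10 with 4 conjugacy classes, hence 4 irreducibles. Sum of squared dims 1 + 1 + 4 + 4 = 10 = |G|. Linear characters come from the abelianisation; the 2-dimensional irreps have character r^k -> 2*cos(2*pi*j*k/5), reflections -> 0.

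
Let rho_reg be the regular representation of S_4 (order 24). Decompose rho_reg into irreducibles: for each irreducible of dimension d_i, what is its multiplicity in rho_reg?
Each irreducible V_i of dimension d_i appears with multiplicity d_i, i.e. rho_reg = (direct sum over all irreducibles V_i) d_i V_i. The irreducible dimensions for S_4 are 1, 1, 2, 3, 3: 2 irreducibles of dimension 1, each with multiplicity 1; 1 irreducible of dimension 2, with multiplicity 2; 2 irreducibles of dimension 3, each with multiplicity 3. Total dimension 2*1*1 + 1*2*2 + 2*3*3 = 24 = |G|.

Proof sketch: General theorem: in the regular representation of a finite group G, each irreducible appears with multiplicity equal to its dimension. Check: dim(rho_reg) = sum d_i^2 = 1 + 1 + 4 + 9 + 9 = 24 = |G|.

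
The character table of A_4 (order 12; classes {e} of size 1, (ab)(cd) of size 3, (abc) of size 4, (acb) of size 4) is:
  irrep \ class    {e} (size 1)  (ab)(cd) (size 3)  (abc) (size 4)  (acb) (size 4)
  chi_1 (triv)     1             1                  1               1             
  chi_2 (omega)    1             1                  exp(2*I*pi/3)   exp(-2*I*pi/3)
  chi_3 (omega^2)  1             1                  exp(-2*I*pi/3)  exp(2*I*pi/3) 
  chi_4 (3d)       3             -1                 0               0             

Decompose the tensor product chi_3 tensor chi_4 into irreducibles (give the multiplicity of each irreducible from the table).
chi_3 tensor chi_4 = chi_4 (all other irreducibles have multiplicity 0).

Reasoning: The character of a tensor product is the pointwise product (chi_3 * chi_4)(C) = chi_3(C) * chi_4(C):
  {e}: (1)*(3), (ab)(cd): (1)*(-1), (abc): (exp(-2*I*pi/3))*(0), (acb): (exp(2*I*pi/3))*(0)
so (chi_3 * chi_4) takes values
  {e} -> 3, (ab)(cd) -> -1, (abc) -> 0, (acb) -> 0.
Now take the inner product of this character with each irreducible chi from the table, <chi_3*chi_4, chi> = (1/12) sum_C |C| (chi_3*chi_4)(C) conj(chi(C)):
  <chi_3*chi_4, chi_1> = (1/12)[1*(3)*conj(1) + 3*(-1)*conj(1) + 4*(0)*conj(1) + 4*(0)*conj(1)]
      = (1/12)[(3) + (-3) + (0) + (0)] = 0/12 = 0
  <chi_3*chi_4, chi_2> = (1/12)[1*(3)*conj(1) + 3*(-1)*conj(1) + 4*(0)*conj(exp(2*I*pi/3)) + 4*(0)*conj(exp(-2*I*pi/3))]
      = (1/12)[(3) + (-3) + (0) + (0)] = 0/12 = 0
  <chi_3*chi_4, chi_3> = (1/12)[1*(3)*conj(1) + 3*(-1)*conj(1) + 4*(0)*conj(exp(-2*I*pi/3)) + 4*(0)*conj(exp(2*I*pi/3))]
      = (1/12)[(3) + (-3) + (0) + (0)] = 0/12 = 0
  <chi_3*chi_4, chi_4> = (1/12)[1*(3)*conj(3) + 3*(-1)*conj(-1) + 4*(0)*conj(0) + 4*(0)*conj(0)]
      = (1/12)[(9) + (3) + (0) + (0)] = 12/12 = 1
(Exp terms are combined using exp(i*s)*conj(exp(i*t)) = exp(i*(s-t)), and sums of them are collapsed using the identity that for every m > 1 the m distinct m-th roots of unity sum to 0, e.g. 1 + exp(2*I*pi/3) + exp(-2*I*pi/3) = 0.)
Hence the multiplicities are chi_4: 1. Dimension check: dim(chi_3)*dim(chi_4) = 1*3 = 3 and sum (mult * dim) = 1*3 = 3.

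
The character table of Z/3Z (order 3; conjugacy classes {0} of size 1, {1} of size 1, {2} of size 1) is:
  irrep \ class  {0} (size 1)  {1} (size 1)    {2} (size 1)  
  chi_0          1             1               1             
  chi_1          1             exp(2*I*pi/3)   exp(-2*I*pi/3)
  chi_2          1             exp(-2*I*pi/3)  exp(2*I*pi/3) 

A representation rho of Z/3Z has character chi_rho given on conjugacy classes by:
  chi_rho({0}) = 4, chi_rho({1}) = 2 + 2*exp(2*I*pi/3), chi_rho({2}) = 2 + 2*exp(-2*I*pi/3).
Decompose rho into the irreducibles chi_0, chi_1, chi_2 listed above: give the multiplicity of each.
Multiplicities: chi_0: 2, chi_1: 2, chi_2: 0.

Use <chi_rho, chi> = (1/|G|) sum_C |C| * chi_rho(C) * conj(chi(C)) with |G| = 3 for each irreducible chi in the table:
  <chi_rho, chi_0> = (1/3)[1*(4)*conj(1) + 1*(2 + 2*exp(2*I*pi/3))*conj(1) + 1*(2 + 2*exp(-2*I*pi/3))*conj(1)]
      = (1/3)[(4) + (2 + 2*exp(2*I*pi/3)) + (2 + 2*exp(-2*I*pi/3))] = 6/3 = 2
  <chi_rho, chi_1> = (1/3)[1*(4)*conj(1) + 1*(2 + 2*exp(2*I*pi/3))*conj(exp(2*I*pi/3)) + 1*(2 + 2*exp(-2*I*pi/3))*conj(exp(-2*I*pi/3))]
      = (1/3)[(4) + (2 + 2*exp(-2*I*pi/3)) + (2 + 2*exp(2*I*pi/3))] = 6/3 = 2
  <chi_rho, chi_2> = (1/3)[1*(4)*conj(1) + 1*(2 + 2*exp(2*I*pi/3))*conj(exp(-2*I*pi/3)) + 1*(2 + 2*exp(-2*I*pi/3))*conj(exp(2*I*pi/3))]
      = (1/3)[(4) + (-2) + (-2)] = 0/3 = 0
(Exp terms are combined using exp(i*s)*conj(exp(i*t)) = exp(i*(s-t)), and sums of them are collapsed using the identity that for every m > 1 the m distinct m-th roots of unity sum to 0, e.g. 1 + exp(2*I*pi/3) + exp(-2*I*pi/3) = 0.)
Dimension check: dim(rho) = sum (mult * dim) = 2*1 + 2*1 + 0*1 = 4 = chi_rho(e) = 4.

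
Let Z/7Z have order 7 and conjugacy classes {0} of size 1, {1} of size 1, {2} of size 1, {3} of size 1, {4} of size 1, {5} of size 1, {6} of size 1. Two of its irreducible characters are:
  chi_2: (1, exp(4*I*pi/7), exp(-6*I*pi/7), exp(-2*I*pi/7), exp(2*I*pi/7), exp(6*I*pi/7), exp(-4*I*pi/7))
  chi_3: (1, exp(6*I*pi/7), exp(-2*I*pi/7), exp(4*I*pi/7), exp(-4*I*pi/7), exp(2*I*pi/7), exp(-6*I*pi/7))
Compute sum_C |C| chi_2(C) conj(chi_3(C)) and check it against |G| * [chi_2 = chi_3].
Sum = 0; so <chi_2, chi_3> = 0 (distinct irreducibles are orthogonal).

Explanation: Compute term by term over conjugacy classes (|C| * chi_2(C) * conj(chi_3(C))):
  1*(1)*conj(1) + 1*(exp(4*I*pi/7))*conj(exp(6*I*pi/7)) + 1*(exp(-6*I*pi/7))*conj(exp(-2*I*pi/7)) + 1*(exp(-2*I*pi/7))*conj(exp(4*I*pi/7)) + 1*(exp(2*I*pi/7))*conj(exp(-4*I*pi/7)) + 1*(exp(6*I*pi/7))*conj(exp(2*I*pi/7)) + 1*(exp(-4*I*pi/7))*conj(exp(-6*I*pi/7))
  = (1) + (exp(-2*I*pi/7)) + (exp(-4*I*pi/7)) + (exp(-6*I*pi/7)) + (exp(6*I*pi/7)) + (exp(4*I*pi/7)) + (exp(2*I*pi/7))
  = 0.
(Exp terms are combined using exp(i*s)*conj(exp(i*t)) = exp(i*(s-t)), and sums of them are collapsed using the identity that for every m > 1 the m distinct m-th roots of unity sum to 0, e.g. 1 + exp(2*I*pi/3) + exp(-2*I*pi/3) = 0.)
Dividing by |G| = 7 gives 0/7 = 0, matching the row-orthogonality relation <chi_2, chi_3> = [chi_2 = chi_3].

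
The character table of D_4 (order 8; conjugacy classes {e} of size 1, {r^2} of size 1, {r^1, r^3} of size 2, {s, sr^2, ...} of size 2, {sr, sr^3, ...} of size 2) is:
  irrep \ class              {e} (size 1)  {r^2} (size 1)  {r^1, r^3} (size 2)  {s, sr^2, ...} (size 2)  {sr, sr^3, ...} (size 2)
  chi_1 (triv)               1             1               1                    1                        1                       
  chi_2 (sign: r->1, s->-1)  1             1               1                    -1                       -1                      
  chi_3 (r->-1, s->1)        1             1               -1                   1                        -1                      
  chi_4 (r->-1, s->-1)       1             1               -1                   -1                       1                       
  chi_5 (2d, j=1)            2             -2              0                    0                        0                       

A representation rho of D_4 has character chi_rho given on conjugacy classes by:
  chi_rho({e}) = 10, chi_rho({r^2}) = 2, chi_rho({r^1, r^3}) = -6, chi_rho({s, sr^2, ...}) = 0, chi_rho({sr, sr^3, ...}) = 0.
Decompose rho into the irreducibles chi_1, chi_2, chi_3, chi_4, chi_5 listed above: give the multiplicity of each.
Multiplicities: chi_1: 0, chi_2: 0, chi_3: 3, chi_4: 3, chi_5: 2.

Proof sketch: Use <chi_rho, chi> = (1/|G|) sum_C |C| * chi_rho(C) * conj(chi(C)) with |G| = 8 for each irreducible chi in the table:
  <chi_rho, chi_1> = (1/8)[1*(10)*conj(1) + 1*(2)*conj(1) + 2*(-6)*conj(1) + 2*(0)*conj(1) + 2*(0)*conj(1)]
      = (1/8)[(10) + (2) + (-12) + (0) + (0)] = 0/8 = 0
  <chi_rho, chi_2> = (1/8)[1*(10)*conj(1) + 1*(2)*conj(1) + 2*(-6)*conj(1) + 2*(0)*conj(-1) + 2*(0)*conj(-1)]
      = (1/8)[(10) + (2) + (-12) + (0) + (0)] = 0/8 = 0
  <chi_rho, chi_3> = (1/8)[1*(10)*conj(1) + 1*(2)*conj(1) + 2*(-6)*conj(-1) + 2*(0)*conj(1) + 2*(0)*conj(-1)]
      = (1/8)[(10) + (2) + (12) + (0) + (0)] = 24/8 = 3
  <chi_rho, chi_4> = (1/8)[1*(10)*conj(1) + 1*(2)*conj(1) + 2*(-6)*conj(-1) + 2*(0)*conj(-1) + 2*(0)*conj(1)]
      = (1/8)[(10) + (2) + (12) + (0) + (0)] = 24/8 = 3
  <chi_rho, chi_5> = (1/8)[1*(10)*conj(2) + 1*(2)*conj(-2) + 2*(-6)*conj(0) + 2*(0)*conj(0) + 2*(0)*conj(0)]
      = (1/8)[(20) + (-4) + (0) + (0) + (0)] = 16/8 = 2
Dimension check: dim(rho) = sum (mult * dim) = 0*1 + 0*1 + 3*1 + 3*1 + 2*2 = 10 = chi_rho(e) = 10.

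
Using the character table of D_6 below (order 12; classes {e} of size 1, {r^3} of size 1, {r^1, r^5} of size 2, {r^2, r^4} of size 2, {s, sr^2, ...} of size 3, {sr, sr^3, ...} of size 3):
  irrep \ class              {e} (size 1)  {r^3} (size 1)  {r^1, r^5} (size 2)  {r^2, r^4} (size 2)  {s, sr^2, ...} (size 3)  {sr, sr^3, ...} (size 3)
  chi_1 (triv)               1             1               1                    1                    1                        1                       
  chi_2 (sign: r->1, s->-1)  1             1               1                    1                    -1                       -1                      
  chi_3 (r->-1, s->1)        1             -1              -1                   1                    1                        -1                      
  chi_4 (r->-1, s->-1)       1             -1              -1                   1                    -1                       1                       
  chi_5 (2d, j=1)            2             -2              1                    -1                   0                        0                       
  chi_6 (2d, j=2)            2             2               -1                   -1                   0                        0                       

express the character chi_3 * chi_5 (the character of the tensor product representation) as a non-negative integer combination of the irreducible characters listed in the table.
chi_3 tensor chi_5 = chi_6 (all other irreducibles have multiplicity 0).

Details: The character of a tensor product is the pointwise product (chi_3 * chi_5)(C) = chi_3(C) * chi_5(C):
  {e}: (1)*(2), {r^3}: (-1)*(-2), {r^1, r^5}: (-1)*(1), {r^2, r^4}: (1)*(-1), {s, sr^2, ...}: (1)*(0), {sr, sr^3, ...}: (-1)*(0)
so (chi_3 * chi_5) takes values
  {e} -> 2, {r^3} -> 2, {r^1, r^5} -> -1, {r^2, r^4} -> -1, {s, sr^2, ...} -> 0, {sr, sr^3, ...} -> 0.
Now take the inner product of this character with each irreducible chi from the table, <chi_3*chi_5, chi> = (1/12) sum_C |C| (chi_3*chi_5)(C) conj(chi(C)):
  <chi_3*chi_5, chi_1> = (1/12)[1*(2)*conj(1) + 1*(2)*conj(1) + 2*(-1)*conj(1) + 2*(-1)*conj(1) + 3*(0)*conj(1) + 3*(0)*conj(1)]
      = (1/12)[(2) + (2) + (-2) + (-2) + (0) + (0)] = 0/12 = 0
  <chi_3*chi_5, chi_2> = (1/12)[1*(2)*conj(1) + 1*(2)*conj(1) + 2*(-1)*conj(1) + 2*(-1)*conj(1) + 3*(0)*conj(-1) + 3*(0)*conj(-1)]
      = (1/12)[(2) + (2) + (-2) + (-2) + (0) + (0)] = 0/12 = 0
  <chi_3*chi_5, chi_3> = (1/12)[1*(2)*conj(1) + 1*(2)*conj(-1) + 2*(-1)*conj(-1) + 2*(-1)*conj(1) + 3*(0)*conj(1) + 3*(0)*conj(-1)]
      = (1/12)[(2) + (-2) + (2) + (-2) + (0) + (0)] = 0/12 = 0
  <chi_3*chi_5, chi_4> = (1/12)[1*(2)*conj(1) + 1*(2)*conj(-1) + 2*(-1)*conj(-1) + 2*(-1)*conj(1) + 3*(0)*conj(-1) + 3*(0)*conj(1)]
      = (1/12)[(2) + (-2) + (2) + (-2) + (0) + (0)] = 0/12 = 0
  <chi_3*chi_5, chi_5> = (1/12)[1*(2)*conj(2) + 1*(2)*conj(-2) + 2*(-1)*conj(1) + 2*(-1)*conj(-1) + 3*(0)*conj(0) + 3*(0)*conj(0)]
      = (1/12)[(4) + (-4) + (-2) + (2) + (0) + (0)] = 0/12 = 0
  <chi_3*chi_5, chi_6> = (1/12)[1*(2)*conj(2) + 1*(2)*conj(2) + 2*(-1)*conj(-1) + 2*(-1)*conj(-1) + 3*(0)*conj(0) + 3*(0)*conj(0)]
      = (1/12)[(4) + (4) + (2) + (2) + (0) + (0)] = 12/12 = 1
Hence the multiplicities are chi_6: 1. Dimension check: dim(chi_3)*dim(chi_5) = 1*2 = 2 and sum (mult * dim) = 1*2 = 2.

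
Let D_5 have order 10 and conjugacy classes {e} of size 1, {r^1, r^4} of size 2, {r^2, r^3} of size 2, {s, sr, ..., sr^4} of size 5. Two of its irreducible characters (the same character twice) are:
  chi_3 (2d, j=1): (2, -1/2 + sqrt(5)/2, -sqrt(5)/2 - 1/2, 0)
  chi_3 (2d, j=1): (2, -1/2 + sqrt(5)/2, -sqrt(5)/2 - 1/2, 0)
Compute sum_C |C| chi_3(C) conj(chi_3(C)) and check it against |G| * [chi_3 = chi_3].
Sum = 10 = |G| = 10; so <chi_3, chi_3> = 1 (norm-1 confirms irreducibility).

Derivation: Compute term by term over conjugacy classes (|C| * chi_3(C) * conj(chi_3(C))):
  1*(2)*conj(2) + 2*(-1/2 + sqrt(5)/2)*conj(-1/2 + sqrt(5)/2) + 2*(-sqrt(5)/2 - 1/2)*conj(-sqrt(5)/2 - 1/2) + 5*(0)*conj(0)
  = (4) + (3 - sqrt(5)) + (sqrt(5) + 3) + (0)
  = 10.
Dividing by |G| = 10 gives 10/10 = 1, matching the row-orthogonality relation <chi_3, chi_3> = [chi_3 = chi_3].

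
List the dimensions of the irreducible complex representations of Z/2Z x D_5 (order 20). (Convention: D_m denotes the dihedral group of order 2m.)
Dimensions: 1, 1, 1, 1, 2, 2, 2, 2

Details: There are 8 irreducibles (= number of conjugacy classes). Their dimensions d_i satisfy sum d_i^2 = |G| = 20: 1 + 1 + 1 + 1 + 4 + 4 + 4 + 4 = 20. (For the product with Z/2Z: each of the 2 1-dim characters of Z/2Z tensors with each irrep of D_5, giving 2 copies of each D_5-dimension.)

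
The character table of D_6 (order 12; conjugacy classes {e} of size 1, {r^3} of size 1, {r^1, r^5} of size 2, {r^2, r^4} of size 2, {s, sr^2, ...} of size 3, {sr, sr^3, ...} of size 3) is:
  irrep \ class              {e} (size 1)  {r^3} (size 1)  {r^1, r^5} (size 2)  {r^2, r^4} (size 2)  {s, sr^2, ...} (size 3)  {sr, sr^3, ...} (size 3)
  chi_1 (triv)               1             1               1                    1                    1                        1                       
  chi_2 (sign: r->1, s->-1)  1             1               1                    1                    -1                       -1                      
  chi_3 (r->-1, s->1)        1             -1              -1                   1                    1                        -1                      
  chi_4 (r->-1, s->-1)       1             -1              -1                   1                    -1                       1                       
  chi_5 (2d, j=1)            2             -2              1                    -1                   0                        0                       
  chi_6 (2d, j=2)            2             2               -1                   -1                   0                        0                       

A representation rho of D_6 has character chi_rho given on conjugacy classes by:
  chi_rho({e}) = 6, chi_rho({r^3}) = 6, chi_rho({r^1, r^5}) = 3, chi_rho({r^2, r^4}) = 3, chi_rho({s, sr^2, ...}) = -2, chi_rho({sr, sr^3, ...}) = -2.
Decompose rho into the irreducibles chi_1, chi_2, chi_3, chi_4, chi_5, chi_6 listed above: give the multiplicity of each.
Multiplicities: chi_1: 1, chi_2: 3, chi_3: 0, chi_4: 0, chi_5: 0, chi_6: 1.

Reasoning: Use <chi_rho, chi> = (1/|G|) sum_C |C| * chi_rho(C) * conj(chi(C)) with |G| = 12 for each irreducible chi in the table:
  <chi_rho, chi_1> = (1/12)[1*(6)*conj(1) + 1*(6)*conj(1) + 2*(3)*conj(1) + 2*(3)*conj(1) + 3*(-2)*conj(1) + 3*(-2)*conj(1)]
      = (1/12)[(6) + (6) + (6) + (6) + (-6) + (-6)] = 12/12 = 1
  <chi_rho, chi_2> = (1/12)[1*(6)*conj(1) + 1*(6)*conj(1) + 2*(3)*conj(1) + 2*(3)*conj(1) + 3*(-2)*conj(-1) + 3*(-2)*conj(-1)]
      = (1/12)[(6) + (6) + (6) + (6) + (6) + (6)] = 36/12 = 3
  <chi_rho, chi_3> = (1/12)[1*(6)*conj(1) + 1*(6)*conj(-1) + 2*(3)*conj(-1) + 2*(3)*conj(1) + 3*(-2)*conj(1) + 3*(-2)*conj(-1)]
      = (1/12)[(6) + (-6) + (-6) + (6) + (-6) + (6)] = 0/12 = 0
  <chi_rho, chi_4> = (1/12)[1*(6)*conj(1) + 1*(6)*conj(-1) + 2*(3)*conj(-1) + 2*(3)*conj(1) + 3*(-2)*conj(-1) + 3*(-2)*conj(1)]
      = (1/12)[(6) + (-6) + (-6) + (6) + (6) + (-6)] = 0/12 = 0
  <chi_rho, chi_5> = (1/12)[1*(6)*conj(2) + 1*(6)*conj(-2) + 2*(3)*conj(1) + 2*(3)*conj(-1) + 3*(-2)*conj(0) + 3*(-2)*conj(0)]
      = (1/12)[(12) + (-12) + (6) + (-6) + (0) + (0)] = 0/12 = 0
  <chi_rho, chi_6> = (1/12)[1*(6)*conj(2) + 1*(6)*conj(2) + 2*(3)*conj(-1) + 2*(3)*conj(-1) + 3*(-2)*conj(0) + 3*(-2)*conj(0)]
      = (1/12)[(12) + (12) + (-6) + (-6) + (0) + (0)] = 12/12 = 1
Dimension check: dim(rho) = sum (mult * dim) = 1*1 + 3*1 + 0*1 + 0*1 + 0*2 + 1*2 = 6 = chi_rho(e) = 6.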